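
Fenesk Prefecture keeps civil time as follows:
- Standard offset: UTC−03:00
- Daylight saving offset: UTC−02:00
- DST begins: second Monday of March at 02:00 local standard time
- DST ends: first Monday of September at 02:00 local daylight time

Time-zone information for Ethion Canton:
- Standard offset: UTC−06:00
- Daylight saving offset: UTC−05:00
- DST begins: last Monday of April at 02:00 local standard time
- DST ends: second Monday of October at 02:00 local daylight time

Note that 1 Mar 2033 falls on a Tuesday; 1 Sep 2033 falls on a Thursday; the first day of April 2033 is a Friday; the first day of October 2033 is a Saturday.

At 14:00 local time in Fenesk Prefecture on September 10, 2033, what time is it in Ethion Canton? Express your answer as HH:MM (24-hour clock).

1 March 2033 is a Tuesday, so the first Monday is March 7 and the second is March 14.
1 September 2033 is a Thursday, so the first Monday is September 5.
September 10, 2033 is outside the daylight-saving period (14 March – 5 September), so Fenesk Prefecture is on standard time, UTC−03:00.
14:00 Fenesk Prefecture + 3h = 17:00 UTC.
1 April 2033 is a Friday, so Mondays fall on 4, 11, 18, 25; the last is April 25.
1 October 2033 is a Saturday, so the first Monday is October 3 and the second is October 10.
At the standard offset (UTC−06:00), 17:00 UTC − 6h = 11:00 Ethion Canton standard time.
The standard-time date in Ethion Canton, September 10, 2033, falls between 25 April and 10 October, so daylight saving is in effect and Ethion Canton is at UTC−05:00.
17:00 UTC − 5h = 12:00 Ethion Canton.

12:00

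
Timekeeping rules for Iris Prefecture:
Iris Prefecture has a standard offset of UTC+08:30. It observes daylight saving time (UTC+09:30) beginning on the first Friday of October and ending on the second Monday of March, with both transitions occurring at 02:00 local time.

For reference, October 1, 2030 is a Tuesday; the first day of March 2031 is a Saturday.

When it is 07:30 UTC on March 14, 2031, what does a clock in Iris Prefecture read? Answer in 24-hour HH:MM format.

16:00

1 October 2030 is a Tuesday, so the first Friday is October 4.
1 March 2031 is a Saturday, so the first Monday is March 3 and the second is March 10.
At the standard offset (UTC+08:30), 07:30 UTC + 8h30m = 16:00 Iris Prefecture standard time.
The standard-time date in Iris Prefecture, March 14, 2031, does not fall between 4 October 2030 and 10 March 2031, so daylight saving is not in effect and Iris Prefecture is at UTC+08:30.
07:30 UTC + 8h30m = 16:00 local.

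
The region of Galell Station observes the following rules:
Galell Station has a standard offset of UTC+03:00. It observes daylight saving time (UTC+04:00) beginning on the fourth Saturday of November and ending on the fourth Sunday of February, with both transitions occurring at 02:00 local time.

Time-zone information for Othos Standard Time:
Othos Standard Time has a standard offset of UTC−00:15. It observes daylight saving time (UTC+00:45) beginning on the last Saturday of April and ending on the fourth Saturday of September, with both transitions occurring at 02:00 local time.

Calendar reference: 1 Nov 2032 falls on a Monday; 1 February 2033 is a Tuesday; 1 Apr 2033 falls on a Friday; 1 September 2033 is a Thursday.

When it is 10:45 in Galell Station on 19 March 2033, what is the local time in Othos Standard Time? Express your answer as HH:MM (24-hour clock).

07:30

1 November 2032 is a Monday, so the first Saturday is November 6 and the fourth is November 27.
1 February 2033 is a Tuesday, so the first Sunday is February 6 and the fourth is February 27.
19 March 2033 does not fall between 27 November 2032 and 27 February 2033, so daylight saving is not in effect and Galell Station is at UTC+03:00.
10:45 Galell Station − 3h = 07:45 UTC.
1 April 2033 is a Friday, so Saturdays fall on 2, 9, 16, 23, 30; the last is April 30.
1 September 2033 is a Thursday, so the first Saturday is September 3 and the fourth is September 24.
At the standard offset (UTC−00:15), 07:45 UTC − 0h15m = 07:30 Othos Standard Time standard time.
The standard-time date in Othos Standard Time, 19 March 2033, is outside the daylight-saving period (30 April – 24 September), so Othos Standard Time is on standard time, UTC−00:15.
07:45 UTC − 0h15m = 07:30 Othos Standard Time.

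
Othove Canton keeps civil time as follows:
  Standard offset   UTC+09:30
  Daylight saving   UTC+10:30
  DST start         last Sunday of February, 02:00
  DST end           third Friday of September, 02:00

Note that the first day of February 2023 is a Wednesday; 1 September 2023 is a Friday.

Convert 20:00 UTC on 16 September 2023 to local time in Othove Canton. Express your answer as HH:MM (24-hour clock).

1 February 2023 is a Wednesday, so Sundays fall on 5, 12, 19, 26; the last is February 26.
1 September 2023 is a Friday, so the first Friday is September 1 and the third is September 15.
At the standard offset (UTC+09:30), 20:00 UTC + 9h30m = 05:30 Othove Canton standard time (rolling into the next day, 17 September 2023).
The standard-time date in Othove Canton, 17 September 2023, is outside the daylight-saving period (26 February – 15 September), so Othove Canton is on standard time, UTC+09:30.
20:00 UTC + 9h30m = 05:30 local (rolling into the next day, 17 September 2023).

05:30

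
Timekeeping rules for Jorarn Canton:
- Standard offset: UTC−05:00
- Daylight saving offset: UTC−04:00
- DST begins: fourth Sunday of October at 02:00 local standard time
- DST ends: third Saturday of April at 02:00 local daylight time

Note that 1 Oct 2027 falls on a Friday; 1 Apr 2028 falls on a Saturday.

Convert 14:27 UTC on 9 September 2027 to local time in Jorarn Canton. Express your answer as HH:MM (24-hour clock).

1 October 2027 is a Friday, so the first Sunday is October 3 and the fourth is October 24.
1 April 2028 is a Saturday, so the first Saturday is April 1 and the third is April 15.
At the standard offset (UTC−05:00), 14:27 UTC − 5h = 09:27 Jorarn Canton standard time.
The standard-time date in Jorarn Canton, 9 September 2027, is outside the daylight-saving period (24 October 2027 – 15 April 2028), so Jorarn Canton is on standard time, UTC−05:00.
14:27 UTC − 5h = 09:27 local.

09:27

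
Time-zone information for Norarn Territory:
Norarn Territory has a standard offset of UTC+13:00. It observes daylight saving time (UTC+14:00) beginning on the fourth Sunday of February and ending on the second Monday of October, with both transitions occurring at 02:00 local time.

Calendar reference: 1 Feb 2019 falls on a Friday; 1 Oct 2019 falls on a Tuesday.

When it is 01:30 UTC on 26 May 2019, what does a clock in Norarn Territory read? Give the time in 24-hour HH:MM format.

1 February 2019 is a Friday, so the first Sunday is February 3 and the fourth is February 24.
1 October 2019 is a Tuesday, so the first Monday is October 7 and the second is October 14.
At the standard offset (UTC+13:00), 01:30 UTC + 13h = 14:30 Norarn Territory standard time.
The standard-time date in Norarn Territory, 26 May 2019, falls between 24 February and 14 October, so daylight saving is in effect and Norarn Territory is at UTC+14:00.
01:30 UTC + 14h = 15:30 local.

15:30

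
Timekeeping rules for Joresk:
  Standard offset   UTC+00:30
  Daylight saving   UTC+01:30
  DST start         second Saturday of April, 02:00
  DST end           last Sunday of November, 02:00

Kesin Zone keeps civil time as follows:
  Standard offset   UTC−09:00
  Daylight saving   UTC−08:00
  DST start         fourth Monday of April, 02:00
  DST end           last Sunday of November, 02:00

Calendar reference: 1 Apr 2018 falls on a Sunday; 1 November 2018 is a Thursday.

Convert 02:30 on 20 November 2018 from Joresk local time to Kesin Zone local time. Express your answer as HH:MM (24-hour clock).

1 April 2018 is a Sunday, so the first Saturday is April 7 and the second is April 14.
1 November 2018 is a Thursday, so Sundays fall on 4, 11, 18, 25; the last is November 25.
20 November 2018 falls between 14 April and 25 November, so daylight saving is in effect and Joresk is at UTC+01:30.
02:30 Joresk − 1h30m = 01:00 UTC.
1 April 2018 is a Sunday, so the first Monday is April 2 and the fourth is April 23.
1 November 2018 is a Thursday, so Sundays fall on 4, 11, 18, 25; the last is November 25.
At the standard offset (UTC−09:00), 01:00 UTC − 9h = 16:00 Kesin Zone standard time (rolling into the previous day, 19 November 2018).
Daylight saving runs 23 April – 25 November; the standard-time date in Kesin Zone, 19 November 2018, is inside that window, so Kesin Zone is at UTC−08:00.
01:00 UTC − 8h = 17:00 Kesin Zone (rolling into the previous day, 19 November 2018).

17:00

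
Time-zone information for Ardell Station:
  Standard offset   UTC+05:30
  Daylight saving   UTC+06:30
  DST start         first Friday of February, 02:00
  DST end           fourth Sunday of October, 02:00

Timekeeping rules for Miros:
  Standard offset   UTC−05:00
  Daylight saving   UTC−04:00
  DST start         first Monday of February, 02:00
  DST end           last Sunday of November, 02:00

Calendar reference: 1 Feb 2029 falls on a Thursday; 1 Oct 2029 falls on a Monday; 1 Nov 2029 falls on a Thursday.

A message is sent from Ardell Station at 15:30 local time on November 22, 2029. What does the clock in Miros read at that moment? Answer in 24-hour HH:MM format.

06:00

1 February 2029 is a Thursday, so the first Friday is February 2.
1 October 2029 is a Monday, so the first Sunday is October 7 and the fourth is October 28.
November 22, 2029 does not fall between 2 February and 28 October, so daylight saving is not in effect and Ardell Station is at UTC+05:30.
15:30 Ardell Station − 5h30m = 10:00 UTC.
1 February 2029 is a Thursday, so the first Monday is February 5.
1 November 2029 is a Thursday, so Sundays fall on 4, 11, 18, 25; the last is November 25.
At the standard offset (UTC−05:00), 10:00 UTC − 5h = 05:00 Miros standard time.
Daylight saving runs 5 February – 25 November; the standard-time date in Miros, November 22, 2029, is inside that window, so Miros is at UTC−04:00.
10:00 UTC − 4h = 06:00 Miros.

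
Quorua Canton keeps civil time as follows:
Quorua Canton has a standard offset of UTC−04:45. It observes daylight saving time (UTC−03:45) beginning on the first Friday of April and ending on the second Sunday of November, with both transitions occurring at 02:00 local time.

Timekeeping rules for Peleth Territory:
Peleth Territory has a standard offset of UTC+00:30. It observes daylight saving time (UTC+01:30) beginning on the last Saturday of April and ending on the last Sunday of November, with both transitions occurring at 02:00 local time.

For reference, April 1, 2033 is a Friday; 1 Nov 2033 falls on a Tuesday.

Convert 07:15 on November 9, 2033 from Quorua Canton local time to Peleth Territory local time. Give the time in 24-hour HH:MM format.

12:30

1 April 2033 is a Friday, so the first Friday is April 1.
1 November 2033 is a Tuesday, so the first Sunday is November 6 and the second is November 13.
November 9, 2033 lies within the daylight-saving period (1 April – 13 November), so Quorua Canton is on daylight time, UTC−03:45.
07:15 Quorua Canton + 3h45m = 11:00 UTC.
1 April 2033 is a Friday, so Saturdays fall on 2, 9, 16, 23, 30; the last is April 30.
1 November 2033 is a Tuesday, so Sundays fall on 6, 13, 20, 27; the last is November 27.
At the standard offset (UTC+00:30), 11:00 UTC + 0h30m = 11:30 Peleth Territory standard time.
The standard-time date in Peleth Territory, November 9, 2033, lies within the daylight-saving period (30 April – 27 November), so Peleth Territory is on daylight time, UTC+01:30.
11:00 UTC + 1h30m = 12:30 Peleth Territory.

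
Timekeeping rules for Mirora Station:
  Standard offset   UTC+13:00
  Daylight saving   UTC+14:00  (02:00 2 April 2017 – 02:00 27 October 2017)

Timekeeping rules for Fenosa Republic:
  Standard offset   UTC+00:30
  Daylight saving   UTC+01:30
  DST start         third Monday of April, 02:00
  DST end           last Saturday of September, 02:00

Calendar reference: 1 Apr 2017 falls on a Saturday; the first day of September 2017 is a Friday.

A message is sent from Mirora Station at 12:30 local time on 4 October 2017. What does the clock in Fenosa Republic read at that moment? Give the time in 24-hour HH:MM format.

23:00

4 October 2017 falls between 2 April and 27 October, so daylight saving is in effect and Mirora Station is at UTC+14:00.
12:30 Mirora Station − 14h = 22:30 UTC (rolling into the previous day, 3 October 2017).
1 April 2017 is a Saturday, so the first Monday is April 3 and the third is April 17.
1 September 2017 is a Friday, so Saturdays fall on 2, 9, 16, 23, 30; the last is September 30.
At the standard offset (UTC+00:30), 22:30 UTC + 0h30m = 23:00 Fenosa Republic standard time.
The standard-time date in Fenosa Republic, 3 October 2017, is outside the daylight-saving period (17 April – 30 September), so Fenosa Republic is on standard time, UTC+00:30.
22:30 UTC + 0h30m = 23:00 Fenosa Republic.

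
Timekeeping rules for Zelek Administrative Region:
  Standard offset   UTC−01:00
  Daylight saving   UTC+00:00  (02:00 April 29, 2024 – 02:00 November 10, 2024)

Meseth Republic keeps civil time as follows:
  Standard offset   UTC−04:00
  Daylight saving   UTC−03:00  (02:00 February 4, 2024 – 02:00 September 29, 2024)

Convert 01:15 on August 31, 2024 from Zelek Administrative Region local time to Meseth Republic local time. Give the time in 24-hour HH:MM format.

August 31, 2024 lies within the daylight-saving period (29 April – 10 November), so Zelek Administrative Region is on daylight time, UTC+00:00.
01:15 Zelek Administrative Region − 0h = 01:15 UTC.
At the standard offset (UTC−04:00), 01:15 UTC − 4h = 21:15 Meseth Republic standard time (rolling into the previous day, 30 August 2024).
The standard-time date in Meseth Republic, August 30, 2024, falls between 4 February and 29 September, so daylight saving is in effect and Meseth Republic is at UTC−03:00.
01:15 UTC − 3h = 22:15 Meseth Republic (rolling into the previous day, 30 August 2024).

22:15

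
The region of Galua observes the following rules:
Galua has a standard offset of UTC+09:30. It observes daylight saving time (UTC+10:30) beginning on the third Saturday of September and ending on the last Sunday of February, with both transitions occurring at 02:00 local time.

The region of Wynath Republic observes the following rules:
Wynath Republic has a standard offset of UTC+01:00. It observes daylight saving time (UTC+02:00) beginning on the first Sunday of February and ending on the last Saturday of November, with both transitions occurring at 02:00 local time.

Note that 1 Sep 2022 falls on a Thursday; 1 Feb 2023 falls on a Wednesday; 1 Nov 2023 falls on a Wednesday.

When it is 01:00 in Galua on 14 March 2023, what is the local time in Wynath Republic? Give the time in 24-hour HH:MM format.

1 September 2022 is a Thursday, so the first Saturday is September 3 and the third is September 17.
1 February 2023 is a Wednesday, so Sundays fall on 5, 12, 19, 26; the last is February 26.
14 March 2023 is outside the daylight-saving period (17 September 2022 – 26 February 2023), so Galua is on standard time, UTC+09:30.
01:00 Galua − 9h30m = 15:30 UTC (rolling into the previous day, 13 March 2023).
1 February 2023 is a Wednesday, so the first Sunday is February 5.
1 November 2023 is a Wednesday, so Saturdays fall on 4, 11, 18, 25; the last is November 25.
At the standard offset (UTC+01:00), 15:30 UTC + 1h = 16:30 Wynath Republic standard time.
The standard-time date in Wynath Republic, 13 March 2023, lies within the daylight-saving period (5 February – 25 November), so Wynath Republic is on daylight time, UTC+02:00.
15:30 UTC + 2h = 17:30 Wynath Republic.

17:30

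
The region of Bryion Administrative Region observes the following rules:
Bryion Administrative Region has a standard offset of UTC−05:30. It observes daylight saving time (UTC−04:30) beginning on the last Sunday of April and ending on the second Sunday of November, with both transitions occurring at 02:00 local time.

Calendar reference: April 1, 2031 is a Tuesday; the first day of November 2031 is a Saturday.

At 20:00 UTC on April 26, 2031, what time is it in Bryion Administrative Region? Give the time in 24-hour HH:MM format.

1 April 2031 is a Tuesday, so Sundays fall on 6, 13, 20, 27; the last is April 27.
1 November 2031 is a Saturday, so the first Sunday is November 2 and the second is November 9.
At the standard offset (UTC−05:30), 20:00 UTC − 5h30m = 14:30 Bryion Administrative Region standard time.
The standard-time date in Bryion Administrative Region, April 26, 2031, is outside the daylight-saving period (27 April – 9 November), so Bryion Administrative Region is on standard time, UTC−05:30.
20:00 UTC − 5h30m = 14:30 local.

14:30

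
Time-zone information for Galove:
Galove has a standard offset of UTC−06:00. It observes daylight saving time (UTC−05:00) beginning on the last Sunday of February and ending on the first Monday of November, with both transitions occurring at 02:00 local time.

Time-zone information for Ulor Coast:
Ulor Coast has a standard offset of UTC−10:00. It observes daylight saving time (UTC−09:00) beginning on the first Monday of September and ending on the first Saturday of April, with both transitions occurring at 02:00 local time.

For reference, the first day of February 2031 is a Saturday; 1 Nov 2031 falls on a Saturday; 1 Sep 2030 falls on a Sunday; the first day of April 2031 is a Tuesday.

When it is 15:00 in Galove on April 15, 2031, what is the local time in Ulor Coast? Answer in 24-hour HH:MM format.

10:00

1 February 2031 is a Saturday, so Sundays fall on 2, 9, 16, 23; the last is February 23.
1 November 2031 is a Saturday, so the first Monday is November 3.
April 15, 2031 falls between 23 February and 3 November, so daylight saving is in effect and Galove is at UTC−05:00.
15:00 Galove + 5h = 20:00 UTC.
1 September 2030 is a Sunday, so the first Monday is September 2.
1 April 2031 is a Tuesday, so the first Saturday is April 5.
At the standard offset (UTC−10:00), 20:00 UTC − 10h = 10:00 Ulor Coast standard time.
The standard-time date in Ulor Coast, April 15, 2031, does not fall between 2 September 2030 and 5 April 2031, so daylight saving is not in effect and Ulor Coast is at UTC−10:00.
20:00 UTC − 10h = 10:00 Ulor Coast.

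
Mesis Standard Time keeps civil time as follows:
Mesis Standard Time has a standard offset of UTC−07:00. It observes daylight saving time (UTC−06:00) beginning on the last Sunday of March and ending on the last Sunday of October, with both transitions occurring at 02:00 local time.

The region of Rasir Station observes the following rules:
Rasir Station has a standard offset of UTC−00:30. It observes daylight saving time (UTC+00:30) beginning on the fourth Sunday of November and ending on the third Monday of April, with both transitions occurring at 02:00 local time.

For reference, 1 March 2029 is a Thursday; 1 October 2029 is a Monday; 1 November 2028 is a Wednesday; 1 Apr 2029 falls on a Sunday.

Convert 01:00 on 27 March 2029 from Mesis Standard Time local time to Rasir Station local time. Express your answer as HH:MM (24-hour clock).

07:30

1 March 2029 is a Thursday, so Sundays fall on 4, 11, 18, 25; the last is March 25.
1 October 2029 is a Monday, so Sundays fall on 7, 14, 21, 28; the last is October 28.
Daylight saving runs 25 March – 28 October; 27 March 2029 is inside that window, so Mesis Standard Time is at UTC−06:00.
01:00 Mesis Standard Time + 6h = 07:00 UTC.
1 November 2028 is a Wednesday, so the first Sunday is November 5 and the fourth is November 26.
1 April 2029 is a Sunday, so the first Monday is April 2 and the third is April 16.
At the standard offset (UTC−00:30), 07:00 UTC − 0h30m = 06:30 Rasir Station standard time.
Daylight saving runs 26 November 2028 – 16 April 2029; the standard-time date in Rasir Station, 27 March 2029, is inside that window, so Rasir Station is at UTC+00:30.
07:00 UTC + 0h30m = 07:30 Rasir Station.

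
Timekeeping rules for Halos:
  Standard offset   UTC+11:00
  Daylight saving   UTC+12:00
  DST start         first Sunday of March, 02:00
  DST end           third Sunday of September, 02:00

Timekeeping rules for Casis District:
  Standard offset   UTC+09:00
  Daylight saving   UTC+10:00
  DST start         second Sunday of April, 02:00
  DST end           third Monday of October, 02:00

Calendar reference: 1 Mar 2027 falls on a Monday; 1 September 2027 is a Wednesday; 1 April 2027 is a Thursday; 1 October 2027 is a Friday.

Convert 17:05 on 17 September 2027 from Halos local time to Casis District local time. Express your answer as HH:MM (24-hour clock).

1 March 2027 is a Monday, so the first Sunday is March 7.
1 September 2027 is a Wednesday, so the first Sunday is September 5 and the third is September 19.
17 September 2027 lies within the daylight-saving period (7 March – 19 September), so Halos is on daylight time, UTC+12:00.
17:05 Halos − 12h = 05:05 UTC.
1 April 2027 is a Thursday, so the first Sunday is April 4 and the second is April 11.
1 October 2027 is a Friday, so the first Monday is October 4 and the third is October 18.
At the standard offset (UTC+09:00), 05:05 UTC + 9h = 14:05 Casis District standard time.
The standard-time date in Casis District, 17 September 2027, falls between 11 April and 18 October, so daylight saving is in effect and Casis District is at UTC+10:00.
05:05 UTC + 10h = 15:05 Casis District.

15:05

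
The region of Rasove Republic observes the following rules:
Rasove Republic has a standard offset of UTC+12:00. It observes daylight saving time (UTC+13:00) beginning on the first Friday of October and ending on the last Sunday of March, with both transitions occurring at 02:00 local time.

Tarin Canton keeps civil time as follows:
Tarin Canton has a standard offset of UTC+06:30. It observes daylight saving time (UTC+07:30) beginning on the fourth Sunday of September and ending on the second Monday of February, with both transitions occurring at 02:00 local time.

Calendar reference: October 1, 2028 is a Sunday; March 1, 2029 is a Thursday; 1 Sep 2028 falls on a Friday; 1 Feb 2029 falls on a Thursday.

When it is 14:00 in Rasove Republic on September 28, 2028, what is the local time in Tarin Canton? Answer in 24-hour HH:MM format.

09:30

1 October 2028 is a Sunday, so the first Friday is October 6.
1 March 2029 is a Thursday, so Sundays fall on 4, 11, 18, 25; the last is March 25.
Daylight saving runs 6 October 2028 – 25 March 2029; September 28, 2028 is outside that window, so Rasove Republic is on standard time at UTC+12:00.
14:00 Rasove Republic − 12h = 02:00 UTC.
1 September 2028 is a Friday, so the first Sunday is September 3 and the fourth is September 24.
1 February 2029 is a Thursday, so the first Monday is February 5 and the second is February 12.
At the standard offset (UTC+06:30), 02:00 UTC + 6h30m = 08:30 Tarin Canton standard time.
The standard-time date in Tarin Canton, September 28, 2028, lies within the daylight-saving period (24 September 2028 – 12 February 2029), so Tarin Canton is on daylight time, UTC+07:30.
02:00 UTC + 7h30m = 09:30 Tarin Canton.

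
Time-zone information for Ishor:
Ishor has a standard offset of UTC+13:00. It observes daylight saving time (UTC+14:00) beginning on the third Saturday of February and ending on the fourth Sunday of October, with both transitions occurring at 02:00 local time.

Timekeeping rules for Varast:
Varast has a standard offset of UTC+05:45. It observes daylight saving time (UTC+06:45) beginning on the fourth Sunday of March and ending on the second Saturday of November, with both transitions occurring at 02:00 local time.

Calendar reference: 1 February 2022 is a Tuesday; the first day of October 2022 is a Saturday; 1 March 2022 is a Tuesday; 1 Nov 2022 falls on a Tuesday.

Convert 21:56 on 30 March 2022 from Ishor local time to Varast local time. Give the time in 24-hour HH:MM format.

1 February 2022 is a Tuesday, so the first Saturday is February 5 and the third is February 19.
1 October 2022 is a Saturday, so the first Sunday is October 2 and the fourth is October 23.
30 March 2022 falls between 19 February and 23 October, so daylight saving is in effect and Ishor is at UTC+14:00.
21:56 Ishor − 14h = 07:56 UTC.
1 March 2022 is a Tuesday, so the first Sunday is March 6 and the fourth is March 27.
1 November 2022 is a Tuesday, so the first Saturday is November 5 and the second is November 12.
At the standard offset (UTC+05:45), 07:56 UTC + 5h45m = 13:41 Varast standard time.
The standard-time date in Varast, 30 March 2022, lies within the daylight-saving period (27 March – 12 November), so Varast is on daylight time, UTC+06:45.
07:56 UTC + 6h45m = 14:41 Varast.

14:41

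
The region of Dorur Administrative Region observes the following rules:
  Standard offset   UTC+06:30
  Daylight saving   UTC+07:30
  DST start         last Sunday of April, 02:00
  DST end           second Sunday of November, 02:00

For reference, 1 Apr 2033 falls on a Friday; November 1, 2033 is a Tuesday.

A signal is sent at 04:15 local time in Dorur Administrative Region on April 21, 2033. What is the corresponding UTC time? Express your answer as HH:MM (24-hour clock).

21:45

1 April 2033 is a Friday, so Sundays fall on 3, 10, 17, 24; the last is April 24.
1 November 2033 is a Tuesday, so the first Sunday is November 6 and the second is November 13.
April 21, 2033 is outside the daylight-saving period (24 April – 13 November), so Dorur Administrative Region is on standard time, UTC+06:30.
04:15 local − 6h30m = 21:45 UTC (rolling into the previous day, 20 April 2033).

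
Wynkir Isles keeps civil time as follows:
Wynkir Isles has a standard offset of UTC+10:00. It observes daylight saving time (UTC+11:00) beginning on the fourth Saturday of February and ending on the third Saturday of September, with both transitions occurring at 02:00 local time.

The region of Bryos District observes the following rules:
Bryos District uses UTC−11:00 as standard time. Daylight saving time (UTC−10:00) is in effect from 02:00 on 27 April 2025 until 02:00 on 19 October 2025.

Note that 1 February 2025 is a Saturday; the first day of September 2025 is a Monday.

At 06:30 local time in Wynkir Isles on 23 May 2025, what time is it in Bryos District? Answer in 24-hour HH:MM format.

1 February 2025 is a Saturday, so the first Saturday is February 1 and the fourth is February 22.
1 September 2025 is a Monday, so the first Saturday is September 6 and the third is September 20.
23 May 2025 falls between 22 February and 20 September, so daylight saving is in effect and Wynkir Isles is at UTC+11:00.
06:30 Wynkir Isles − 11h = 19:30 UTC (rolling into the previous day, 22 May 2025).
At the standard offset (UTC−11:00), 19:30 UTC − 11h = 08:30 Bryos District standard time.
The standard-time date in Bryos District, 22 May 2025, falls between 27 April and 19 October, so daylight saving is in effect and Bryos District is at UTC−10:00.
19:30 UTC − 10h = 09:30 Bryos District.

09:30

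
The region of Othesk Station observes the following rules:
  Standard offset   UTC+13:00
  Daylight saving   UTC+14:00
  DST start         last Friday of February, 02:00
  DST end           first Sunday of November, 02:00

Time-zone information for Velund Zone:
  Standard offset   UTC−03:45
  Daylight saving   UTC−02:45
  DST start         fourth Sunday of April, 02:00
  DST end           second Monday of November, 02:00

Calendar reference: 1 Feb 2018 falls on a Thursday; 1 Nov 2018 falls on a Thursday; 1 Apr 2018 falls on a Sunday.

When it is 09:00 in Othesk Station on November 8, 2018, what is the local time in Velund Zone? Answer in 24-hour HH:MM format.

17:15

1 February 2018 is a Thursday, so Fridays fall on 2, 9, 16, 23; the last is February 23.
1 November 2018 is a Thursday, so the first Sunday is November 4.
November 8, 2018 is outside the daylight-saving period (23 February – 4 November), so Othesk Station is on standard time, UTC+13:00.
09:00 Othesk Station − 13h = 20:00 UTC (rolling into the previous day, 7 November 2018).
1 April 2018 is a Sunday, so the first Sunday is April 1 and the fourth is April 22.
1 November 2018 is a Thursday, so the first Monday is November 5 and the second is November 12.
At the standard offset (UTC−03:45), 20:00 UTC − 3h45m = 16:15 Velund Zone standard time.
Daylight saving runs 22 April – 12 November; the standard-time date in Velund Zone, November 7, 2018, is inside that window, so Velund Zone is at UTC−02:45.
20:00 UTC − 2h45m = 17:15 Velund Zone.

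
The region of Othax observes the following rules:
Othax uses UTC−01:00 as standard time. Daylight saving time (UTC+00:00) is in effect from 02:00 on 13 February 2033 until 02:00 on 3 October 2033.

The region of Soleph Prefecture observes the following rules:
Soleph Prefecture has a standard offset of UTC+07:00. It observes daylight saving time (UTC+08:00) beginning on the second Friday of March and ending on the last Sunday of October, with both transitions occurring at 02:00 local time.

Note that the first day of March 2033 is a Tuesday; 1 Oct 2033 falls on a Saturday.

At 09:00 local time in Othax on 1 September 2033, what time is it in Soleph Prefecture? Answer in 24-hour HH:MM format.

17:00

1 September 2033 falls between 13 February and 3 October, so daylight saving is in effect and Othax is at UTC+00:00.
09:00 Othax − 0h = 09:00 UTC.
1 March 2033 is a Tuesday, so the first Friday is March 4 and the second is March 11.
1 October 2033 is a Saturday, so Sundays fall on 2, 9, 16, 23, 30; the last is October 30.
At the standard offset (UTC+07:00), 09:00 UTC + 7h = 16:00 Soleph Prefecture standard time.
The standard-time date in Soleph Prefecture, 1 September 2033, falls between 11 March and 30 October, so daylight saving is in effect and Soleph Prefecture is at UTC+08:00.
09:00 UTC + 8h = 17:00 Soleph Prefecture.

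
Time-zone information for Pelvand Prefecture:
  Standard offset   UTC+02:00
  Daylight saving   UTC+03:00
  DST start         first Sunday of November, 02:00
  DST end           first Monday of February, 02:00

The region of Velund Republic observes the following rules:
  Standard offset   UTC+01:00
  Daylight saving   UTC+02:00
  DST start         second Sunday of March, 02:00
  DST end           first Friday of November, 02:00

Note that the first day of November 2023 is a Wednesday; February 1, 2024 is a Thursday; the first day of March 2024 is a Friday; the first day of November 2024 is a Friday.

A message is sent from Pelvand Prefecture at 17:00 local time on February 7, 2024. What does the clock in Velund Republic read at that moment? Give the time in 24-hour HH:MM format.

1 November 2023 is a Wednesday, so the first Sunday is November 5.
1 February 2024 is a Thursday, so the first Monday is February 5.
February 7, 2024 does not fall between 5 November 2023 and 5 February 2024, so daylight saving is not in effect and Pelvand Prefecture is at UTC+02:00.
17:00 Pelvand Prefecture − 2h = 15:00 UTC.
1 March 2024 is a Friday, so the first Sunday is March 3 and the second is March 10.
1 November 2024 is a Friday, so the first Friday is November 1.
At the standard offset (UTC+01:00), 15:00 UTC + 1h = 16:00 Velund Republic standard time.
The standard-time date in Velund Republic, February 7, 2024, is outside the daylight-saving period (10 March – 1 November), so Velund Republic is on standard time, UTC+01:00.
15:00 UTC + 1h = 16:00 Velund Republic.

16:00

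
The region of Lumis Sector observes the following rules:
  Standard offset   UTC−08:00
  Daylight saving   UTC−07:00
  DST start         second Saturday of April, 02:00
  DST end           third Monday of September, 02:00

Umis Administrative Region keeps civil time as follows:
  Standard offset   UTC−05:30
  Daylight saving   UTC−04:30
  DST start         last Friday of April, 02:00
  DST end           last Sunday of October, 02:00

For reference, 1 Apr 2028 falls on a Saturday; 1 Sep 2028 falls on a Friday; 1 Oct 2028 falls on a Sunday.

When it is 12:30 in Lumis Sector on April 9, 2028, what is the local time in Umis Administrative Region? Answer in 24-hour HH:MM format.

1 April 2028 is a Saturday, so the first Saturday is April 1 and the second is April 8.
1 September 2028 is a Friday, so the first Monday is September 4 and the third is September 18.
Daylight saving runs 8 April – 18 September; April 9, 2028 is inside that window, so Lumis Sector is at UTC−07:00.
12:30 Lumis Sector + 7h = 19:30 UTC.
1 April 2028 is a Saturday, so Fridays fall on 7, 14, 21, 28; the last is April 28.
1 October 2028 is a Sunday, so Sundays fall on 1, 8, 15, 22, 29; the last is October 29.
At the standard offset (UTC−05:30), 19:30 UTC − 5h30m = 14:00 Umis Administrative Region standard time.
Daylight saving runs 28 April – 29 October; the standard-time date in Umis Administrative Region, April 9, 2028, is outside that window, so Umis Administrative Region is on standard time at UTC−05:30.
19:30 UTC − 5h30m = 14:00 Umis Administrative Region.

14:00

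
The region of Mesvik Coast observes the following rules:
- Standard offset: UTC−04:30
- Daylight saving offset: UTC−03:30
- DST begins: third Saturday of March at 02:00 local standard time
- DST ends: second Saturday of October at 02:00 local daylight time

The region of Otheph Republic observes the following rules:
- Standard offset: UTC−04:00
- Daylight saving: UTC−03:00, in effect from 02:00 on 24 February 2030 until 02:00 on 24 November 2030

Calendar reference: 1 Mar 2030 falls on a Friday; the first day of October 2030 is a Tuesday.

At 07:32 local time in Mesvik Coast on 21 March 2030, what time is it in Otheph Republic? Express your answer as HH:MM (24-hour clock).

1 March 2030 is a Friday, so the first Saturday is March 2 and the third is March 16.
1 October 2030 is a Tuesday, so the first Saturday is October 5 and the second is October 12.
21 March 2030 lies within the daylight-saving period (16 March – 12 October), so Mesvik Coast is on daylight time, UTC−03:30.
07:32 Mesvik Coast + 3h30m = 11:02 UTC.
At the standard offset (UTC−04:00), 11:02 UTC − 4h = 07:02 Otheph Republic standard time.
The standard-time date in Otheph Republic, 21 March 2030, falls between 24 February and 24 November, so daylight saving is in effect and Otheph Republic is at UTC−03:00.
11:02 UTC − 3h = 08:02 Otheph Republic.

08:02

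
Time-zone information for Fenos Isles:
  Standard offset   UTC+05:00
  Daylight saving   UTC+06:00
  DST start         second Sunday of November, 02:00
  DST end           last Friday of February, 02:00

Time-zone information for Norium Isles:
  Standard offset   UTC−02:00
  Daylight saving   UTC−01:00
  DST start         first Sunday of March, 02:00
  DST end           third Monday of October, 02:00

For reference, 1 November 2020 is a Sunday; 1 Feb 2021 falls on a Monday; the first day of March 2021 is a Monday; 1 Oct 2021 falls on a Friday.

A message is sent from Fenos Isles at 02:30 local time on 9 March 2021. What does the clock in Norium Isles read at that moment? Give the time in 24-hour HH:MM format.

20:30

1 November 2020 is a Sunday, so the first Sunday is November 1 and the second is November 8.
1 February 2021 is a Monday, so Fridays fall on 5, 12, 19, 26; the last is February 26.
Daylight saving runs 8 November 2020 – 26 February 2021; 9 March 2021 is outside that window, so Fenos Isles is on standard time at UTC+05:00.
02:30 Fenos Isles − 5h = 21:30 UTC (rolling into the previous day, 8 March 2021).
1 March 2021 is a Monday, so the first Sunday is March 7.
1 October 2021 is a Friday, so the first Monday is October 4 and the third is October 18.
At the standard offset (UTC−02:00), 21:30 UTC − 2h = 19:30 Norium Isles standard time.
The standard-time date in Norium Isles, 8 March 2021, lies within the daylight-saving period (7 March – 18 October), so Norium Isles is on daylight time, UTC−01:00.
21:30 UTC − 1h = 20:30 Norium Isles.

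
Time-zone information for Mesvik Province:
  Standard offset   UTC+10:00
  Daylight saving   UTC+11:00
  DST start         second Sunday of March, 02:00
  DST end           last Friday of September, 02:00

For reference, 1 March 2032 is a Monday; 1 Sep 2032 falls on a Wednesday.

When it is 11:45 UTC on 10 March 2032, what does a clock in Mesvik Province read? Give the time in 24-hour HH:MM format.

21:45

1 March 2032 is a Monday, so the first Sunday is March 7 and the second is March 14.
1 September 2032 is a Wednesday, so Fridays fall on 3, 10, 17, 24; the last is September 24.
At the standard offset (UTC+10:00), 11:45 UTC + 10h = 21:45 Mesvik Province standard time.
Daylight saving runs 14 March – 24 September; the standard-time date in Mesvik Province, 10 March 2032, is outside that window, so Mesvik Province is on standard time at UTC+10:00.
11:45 UTC + 10h = 21:45 local.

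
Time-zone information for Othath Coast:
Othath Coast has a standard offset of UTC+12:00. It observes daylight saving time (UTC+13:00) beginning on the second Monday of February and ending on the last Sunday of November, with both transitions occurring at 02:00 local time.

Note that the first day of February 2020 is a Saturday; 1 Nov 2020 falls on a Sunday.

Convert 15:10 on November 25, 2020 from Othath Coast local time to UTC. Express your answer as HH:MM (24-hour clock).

1 February 2020 is a Saturday, so the first Monday is February 3 and the second is February 10.
1 November 2020 is a Sunday, so Sundays fall on 1, 8, 15, 22, 29; the last is November 29.
November 25, 2020 lies within the daylight-saving period (10 February – 29 November), so Othath Coast is on daylight time, UTC+13:00.
15:10 local − 13h = 02:10 UTC.

02:10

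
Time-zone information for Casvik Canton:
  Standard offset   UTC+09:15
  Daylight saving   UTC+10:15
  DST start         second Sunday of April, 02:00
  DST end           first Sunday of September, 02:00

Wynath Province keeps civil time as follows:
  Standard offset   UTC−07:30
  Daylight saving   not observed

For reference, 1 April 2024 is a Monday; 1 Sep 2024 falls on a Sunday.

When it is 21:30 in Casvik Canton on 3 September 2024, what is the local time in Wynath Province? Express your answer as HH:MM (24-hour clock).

1 April 2024 is a Monday, so the first Sunday is April 7 and the second is April 14.
1 September 2024 is a Sunday, so the first Sunday is September 1.
Daylight saving runs 14 April – 1 September; 3 September 2024 is outside that window, so Casvik Canton is on standard time at UTC+09:15.
21:30 Casvik Canton − 9h15m = 12:15 UTC.
Wynath Province has no daylight saving, so its offset is UTC−07:30 year-round.
12:15 UTC − 7h30m = 04:45 Wynath Province.

04:45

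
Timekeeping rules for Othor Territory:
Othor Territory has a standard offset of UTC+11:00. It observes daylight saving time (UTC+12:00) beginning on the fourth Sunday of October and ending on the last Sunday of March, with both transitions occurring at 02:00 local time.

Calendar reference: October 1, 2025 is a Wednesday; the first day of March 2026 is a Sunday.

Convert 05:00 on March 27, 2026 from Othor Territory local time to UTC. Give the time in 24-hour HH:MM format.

1 October 2025 is a Wednesday, so the first Sunday is October 5 and the fourth is October 26.
1 March 2026 is a Sunday, so Sundays fall on 1, 8, 15, 22, 29; the last is March 29.
Daylight saving runs 26 October 2025 – 29 March 2026; March 27, 2026 is inside that window, so Othor Territory is at UTC+12:00.
05:00 local − 12h = 17:00 UTC (rolling into the previous day, 26 March 2026).

17:00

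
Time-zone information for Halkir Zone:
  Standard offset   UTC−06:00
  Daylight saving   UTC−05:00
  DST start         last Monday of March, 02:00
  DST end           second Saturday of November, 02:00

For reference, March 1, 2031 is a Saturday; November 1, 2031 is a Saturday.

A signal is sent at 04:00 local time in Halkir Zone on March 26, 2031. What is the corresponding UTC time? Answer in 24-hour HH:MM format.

1 March 2031 is a Saturday, so Mondays fall on 3, 10, 17, 24, 31; the last is March 31.
1 November 2031 is a Saturday, so the first Saturday is November 1 and the second is November 8.
March 26, 2031 does not fall between 31 March and 8 November, so daylight saving is not in effect and Halkir Zone is at UTC−06:00.
04:00 local + 6h = 10:00 UTC.

10:00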